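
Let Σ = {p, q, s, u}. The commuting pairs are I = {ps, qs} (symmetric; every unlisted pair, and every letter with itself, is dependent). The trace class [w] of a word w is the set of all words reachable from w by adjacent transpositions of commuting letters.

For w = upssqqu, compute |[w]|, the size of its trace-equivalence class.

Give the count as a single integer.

piece 0:u — minimal
piece 1:p rests on {0:u}
piece 2:s rests on {0:u}
piece 3:s rests on {2:s}
piece 4:q rests on {1:p}
piece 5:q rests on {4:q}
piece 6:u rests on {3:s, 5:q}
minimal pieces: {0:u}
ways to finish when only these pieces remain (= sum over removing one remaining piece with nothing left below it):
  1 left: {6}→1
  2 left: {3,6}→1  {5,6}→1
  3 left: {2,3,6}→1  {3,5,6}→2  {4,5,6}→1
  4 left: {1,4,5,6}→1  {2,3,5,6}→3  {3,4,5,6}→3
  5 left: {1,3,4,5,6}→4  {2,3,4,5,6}→6
  placing 0:u first → 10 extensions

10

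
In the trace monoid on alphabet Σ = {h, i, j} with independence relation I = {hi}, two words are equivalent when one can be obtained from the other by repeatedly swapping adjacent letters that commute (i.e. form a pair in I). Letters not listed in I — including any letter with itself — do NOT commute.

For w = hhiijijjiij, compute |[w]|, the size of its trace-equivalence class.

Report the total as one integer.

6

0(h) covers ∅
1(h) covers 0:h
2(i) covers ∅
3(i) covers 2:i
4(j) covers 1:h, 3:i
5(i) covers 4:j
6(j) covers 5:i
7(j) covers 6:j
8(i) covers 7:j
9(i) covers 8:i
10(j) covers 9:i
floor of heap: 0:h, 2:i
completions by unplaced set U, small U first (add the entries for U minus each lowest piece of U):
  |U|=1: {10}:1
  |U|=2: {9,10}:1
  |U|=3: {8,9,10}:1
  |U|=4: {7,8,9,10}:1
  |U|=5: {6,7,8,9,10}:1
  |U|=6: {5,6,7,8,9,10}:1
  |U|=7: {4,5,6,7,8,9,10}:1
  |U|=8: {1,4,5,6,7,8,9,10}:1  {3,4,5,6,7,8,9,10}:1
  |U|=9: {0,1,4,5,6,7,8,9,10}:1  {1,3,4,5,6,7,8,9,10}:2  {2,3,4,5,6,7,8,9,10}:1
  start at 0(h): 3
  start at 2(i): 3
sum over floor = 6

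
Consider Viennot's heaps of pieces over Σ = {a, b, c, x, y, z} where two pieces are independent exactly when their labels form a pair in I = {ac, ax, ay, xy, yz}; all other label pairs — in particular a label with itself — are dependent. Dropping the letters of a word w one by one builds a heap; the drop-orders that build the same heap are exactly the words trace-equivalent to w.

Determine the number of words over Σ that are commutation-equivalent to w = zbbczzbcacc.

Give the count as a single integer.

piece 0:z — minimal
piece 1:b rests on {0:z}
piece 2:b rests on {1:b}
piece 3:c rests on {2:b}
piece 4:z rests on {3:c}
piece 5:z rests on {4:z}
piece 6:b rests on {5:z}
piece 7:c rests on {6:b}
piece 8:a rests on {6:b}
piece 9:c rests on {7:c}
piece 10:c rests on {9:c}
minimal pieces: {0:z}
ways to finish when only these pieces remain (= sum over removing one remaining piece with nothing left below it):
  1 left: {8}→1  {10}→1
  2 left: {8,10}→2  {9,10}→1
  3 left: {7,9,10}→1  {8,9,10}→3
  4 left: {7,8,9,10}→4
  5 left: {6,7,8,9,10}→4
  6 left: {5,6,7,8,9,10}→4
  7 left: {4,5,6,7,8,9,10}→4
  8 left: {3,4,5,6,7,8,9,10}→4
  9 left: {2,3,4,5,6,7,8,9,10}→4
  placing 0:z first → 4 extensions

4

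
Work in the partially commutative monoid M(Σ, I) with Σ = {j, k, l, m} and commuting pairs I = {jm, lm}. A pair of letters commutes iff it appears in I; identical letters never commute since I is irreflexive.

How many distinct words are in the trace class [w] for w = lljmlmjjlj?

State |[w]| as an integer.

45

piece 0:l — minimal
piece 1:l rests on {0:l}
piece 2:j rests on {1:l}
piece 3:m — minimal
piece 4:l rests on {2:j}
piece 5:m rests on {3:m}
piece 6:j rests on {4:l}
piece 7:j rests on {6:j}
piece 8:l rests on {7:j}
piece 9:j rests on {8:l}
minimal pieces: {0:l, 3:m}
ways to finish when only these pieces remain (= sum over removing one remaining piece with nothing left below it):
  1 left: {5}→1  {9}→1
  2 left: {3,5}→1  {5,9}→2  {8,9}→1
  3 left: {3,5,9}→3  {5,8,9}→3  {7,8,9}→1
  4 left: {3,5,8,9}→6  {5,7,8,9}→4  {6,7,8,9}→1
  5 left: {3,5,7,8,9}→10  {4,6,7,8,9}→1  {5,6,7,8,9}→5
  6 left: {2,4,6,7,8,9}→1  {3,5,6,7,8,9}→15  {4,5,6,7,8,9}→6
  7 left: {1,2,4,6,7,8,9}→1  {2,4,5,6,7,8,9}→7  {3,4,5,6,7,8,9}→21
  8 left: {0,1,2,4,6,7,8,9}→1  {1,2,4,5,6,7,8,9}→8  {2,3,4,5,6,7,8,9}→28
  placing 0:l first → 36 extensions
  placing 3:m first → 9 extensions
total linear extensions = 45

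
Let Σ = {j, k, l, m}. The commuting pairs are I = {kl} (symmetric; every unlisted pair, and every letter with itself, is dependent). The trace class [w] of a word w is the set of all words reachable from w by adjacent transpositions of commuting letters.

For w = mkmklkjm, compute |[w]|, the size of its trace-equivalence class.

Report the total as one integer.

drop 0:m onto floor
drop 1:k onto {0:m}
drop 2:m onto {1:k}
drop 3:k onto {2:m}
drop 4:l onto {2:m}
drop 5:k onto {3:k}
drop 6:j onto {4:l, 5:k}
drop 7:m onto {6:j}
ground layer = {0:m}
drop-orders for the pieces not yet dropped (sum over which currently-grounded one goes next):
  1 to go: {7} 1
  2 to go: {6,7} 1
  3 to go: {4,6,7} 1  {5,6,7} 1
  4 to go: {3,5,6,7} 1  {4,5,6,7} 2
  5 to go: {3,4,5,6,7} 3
  6 to go: {2,3,4,5,6,7} 3
  if 0:m drops first: 3 orders

3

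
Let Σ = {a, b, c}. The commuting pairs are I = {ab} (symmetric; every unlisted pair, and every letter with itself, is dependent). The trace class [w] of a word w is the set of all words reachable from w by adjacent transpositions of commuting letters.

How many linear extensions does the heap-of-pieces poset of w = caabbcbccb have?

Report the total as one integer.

drop 0:c onto floor
drop 1:a onto {0:c}
drop 2:a onto {1:a}
drop 3:b onto {0:c}
drop 4:b onto {3:b}
drop 5:c onto {2:a, 4:b}
drop 6:b onto {5:c}
drop 7:c onto {6:b}
drop 8:c onto {7:c}
drop 9:b onto {8:c}
ground layer = {0:c}
drop-orders for the pieces not yet dropped (sum over which currently-grounded one goes next):
  1 to go: {9} 1
  2 to go: {8,9} 1
  3 to go: {7,8,9} 1
  4 to go: {6,7,8,9} 1
  5 to go: {5,6,7,8,9} 1
  6 to go: {2,5,6,7,8,9} 1  {4,5,6,7,8,9} 1
  7 to go: {1,2,5,6,7,8,9} 1  {2,4,5,6,7,8,9} 2  {3,4,5,6,7,8,9} 1
  8 to go: {1,2,4,5,6,7,8,9} 3  {2,3,4,5,6,7,8,9} 3
  if 0:c drops first: 6 orders

6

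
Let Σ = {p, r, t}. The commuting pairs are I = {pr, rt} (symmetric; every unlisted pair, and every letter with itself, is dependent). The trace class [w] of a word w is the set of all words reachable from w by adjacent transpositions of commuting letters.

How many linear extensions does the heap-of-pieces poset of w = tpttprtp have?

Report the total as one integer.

drop 0:t onto floor
drop 1:p onto {0:t}
drop 2:t onto {1:p}
drop 3:t onto {2:t}
drop 4:p onto {3:t}
drop 5:r onto floor
drop 6:t onto {4:p}
drop 7:p onto {6:t}
ground layer = {0:t, 5:r}
drop-orders for the pieces not yet dropped (sum over which currently-grounded one goes next):
  1 to go: {5} 1  {7} 1
  2 to go: {5,7} 2  {6,7} 1
  3 to go: {4,6,7} 1  {5,6,7} 3
  4 to go: {3,4,6,7} 1  {4,5,6,7} 4
  5 to go: {2,3,4,6,7} 1  {3,4,5,6,7} 5
  6 to go: {1,2,3,4,6,7} 1  {2,3,4,5,6,7} 6
  if 0:t drops first: 7 orders
  if 5:r drops first: 1 orders
heap linearizations: 8

8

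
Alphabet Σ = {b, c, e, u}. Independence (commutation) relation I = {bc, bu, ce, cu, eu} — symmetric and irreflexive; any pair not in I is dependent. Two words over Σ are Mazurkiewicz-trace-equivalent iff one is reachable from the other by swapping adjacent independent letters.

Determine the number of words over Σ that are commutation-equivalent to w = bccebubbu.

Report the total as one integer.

756

piece 0:b — minimal
piece 1:c — minimal
piece 2:c rests on {1:c}
piece 3:e rests on {0:b}
piece 4:b rests on {3:e}
piece 5:u — minimal
piece 6:b rests on {4:b}
piece 7:b rests on {6:b}
piece 8:u rests on {5:u}
minimal pieces: {0:b, 1:c, 5:u}
ways to finish when only these pieces remain (= sum over removing one remaining piece with nothing left below it):
  1 left: {2}→1  {7}→1  {8}→1
  2 left: {1,2}→1  {2,7}→2  {2,8}→2  {5,8}→1  {6,7}→1  {7,8}→2
  3 left: {1,2,7}→3  {1,2,8}→3  {2,5,8}→3  {2,6,7}→3  {2,7,8}→6  {4,6,7}→1  {5,7,8}→3  {6,7,8}→3
  4 left: {1,2,5,8}→6  {1,2,6,7}→6  {1,2,7,8}→12  {2,4,6,7}→4  {2,5,7,8}→12  {2,6,7,8}→12  {3,4,6,7}→1  {4,6,7,8}→4  {5,6,7,8}→6
  5 left: {0,3,4,6,7}→1  {1,2,4,6,7}→10  {1,2,5,7,8}→30  {1,2,6,7,8}→30  {2,3,4,6,7}→5  {2,4,6,7,8}→20  {2,5,6,7,8}→30  {3,4,6,7,8}→5  {4,5,6,7,8}→10
  6 left: {0,2,3,4,6,7}→6  {0,3,4,6,7,8}→6  {1,2,3,4,6,7}→15  {1,2,4,6,7,8}→60  {1,2,5,6,7,8}→90  {2,3,4,6,7,8}→30  {2,4,5,6,7,8}→60  {3,4,5,6,7,8}→15
  7 left: {0,1,2,3,4,6,7}→21  {0,2,3,4,6,7,8}→42  {0,3,4,5,6,7,8}→21  {1,2,3,4,6,7,8}→105  {1,2,4,5,6,7,8}→210  {2,3,4,5,6,7,8}→105
  placing 0:b first → 420 extensions
  placing 1:c first → 168 extensions
  placing 5:u first → 168 extensions
total linear extensions = 756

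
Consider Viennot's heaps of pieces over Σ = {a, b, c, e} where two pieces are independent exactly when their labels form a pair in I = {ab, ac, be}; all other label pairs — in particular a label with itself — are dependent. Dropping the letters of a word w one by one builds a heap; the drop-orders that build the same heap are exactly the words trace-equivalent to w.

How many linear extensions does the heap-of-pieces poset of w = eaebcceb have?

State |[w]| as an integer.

8

drop 0:e onto floor
drop 1:a onto {0:e}
drop 2:e onto {1:a}
drop 3:b onto floor
drop 4:c onto {2:e, 3:b}
drop 5:c onto {4:c}
drop 6:e onto {5:c}
drop 7:b onto {5:c}
ground layer = {0:e, 3:b}
drop-orders for the pieces not yet dropped (sum over which currently-grounded one goes next):
  1 to go: {6} 1  {7} 1
  2 to go: {6,7} 2
  3 to go: {5,6,7} 2
  4 to go: {4,5,6,7} 2
  5 to go: {2,4,5,6,7} 2  {3,4,5,6,7} 2
  6 to go: {1,2,4,5,6,7} 2  {2,3,4,5,6,7} 4
  if 0:e drops first: 6 orders
  if 3:b drops first: 2 orders
heap linearizations: 8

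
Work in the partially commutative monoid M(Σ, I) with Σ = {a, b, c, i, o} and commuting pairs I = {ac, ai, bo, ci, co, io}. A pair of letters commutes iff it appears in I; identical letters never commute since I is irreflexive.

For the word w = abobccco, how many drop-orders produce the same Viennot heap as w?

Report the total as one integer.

21

drop 0:a onto floor
drop 1:b onto {0:a}
drop 2:o onto {0:a}
drop 3:b onto {1:b}
drop 4:c onto {3:b}
drop 5:c onto {4:c}
drop 6:c onto {5:c}
drop 7:o onto {2:o}
ground layer = {0:a}
drop-orders for the pieces not yet dropped (sum over which currently-grounded one goes next):
  1 to go: {6} 1  {7} 1
  2 to go: {2,7} 1  {5,6} 1  {6,7} 2
  3 to go: {2,6,7} 3  {4,5,6} 1  {5,6,7} 3
  4 to go: {2,5,6,7} 6  {3,4,5,6} 1  {4,5,6,7} 4
  5 to go: {1,3,4,5,6} 1  {2,4,5,6,7} 10  {3,4,5,6,7} 5
  6 to go: {1,3,4,5,6,7} 6  {2,3,4,5,6,7} 15
  if 0:a drops first: 21 orders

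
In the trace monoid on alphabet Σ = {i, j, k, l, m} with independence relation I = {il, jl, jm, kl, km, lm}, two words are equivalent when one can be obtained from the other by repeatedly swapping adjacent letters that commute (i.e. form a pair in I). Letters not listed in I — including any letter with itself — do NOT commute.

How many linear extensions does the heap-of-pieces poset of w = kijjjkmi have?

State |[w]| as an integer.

#0=k has no predecessor
#1=i depends on [0:k]
#2=j depends on [1:i]
#3=j depends on [2:j]
#4=j depends on [3:j]
#5=k depends on [4:j]
#6=m depends on [1:i]
#7=i depends on [5:k, 6:m]
sources: [0:k]
N(rest) = Σ N(rest − s) over sources s of rest; N(one piece) = 1:
  size 1 → [7]=1
  size 2 → [5,7]=1  [6,7]=1
  size 3 → [4,5,7]=1  [5,6,7]=2
  size 4 → [3,4,5,7]=1  [4,5,6,7]=3
  size 5 → [2,3,4,5,7]=1  [3,4,5,6,7]=4
  size 6 → [2,3,4,5,6,7]=5
  first=0(k) contributes 5

5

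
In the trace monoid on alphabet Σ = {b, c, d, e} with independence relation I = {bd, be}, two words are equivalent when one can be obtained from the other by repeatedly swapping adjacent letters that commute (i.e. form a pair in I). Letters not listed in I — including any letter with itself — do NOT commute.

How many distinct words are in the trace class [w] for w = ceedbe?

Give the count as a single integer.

5

0(c) covers ∅
1(e) covers 0:c
2(e) covers 1:e
3(d) covers 2:e
4(b) covers 0:c
5(e) covers 3:d
floor of heap: 0:c
completions by unplaced set U, small U first (add the entries for U minus each lowest piece of U):
  |U|=1: {4}:1  {5}:1
  |U|=2: {3,5}:1  {4,5}:2
  |U|=3: {2,3,5}:1  {3,4,5}:3
  |U|=4: {1,2,3,5}:1  {2,3,4,5}:4
  start at 0(c): 5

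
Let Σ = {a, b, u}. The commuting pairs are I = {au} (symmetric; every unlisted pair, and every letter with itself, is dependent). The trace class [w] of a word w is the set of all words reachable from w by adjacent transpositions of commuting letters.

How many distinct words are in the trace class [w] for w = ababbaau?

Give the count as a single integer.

piece 0:a — minimal
piece 1:b rests on {0:a}
piece 2:a rests on {1:b}
piece 3:b rests on {2:a}
piece 4:b rests on {3:b}
piece 5:a rests on {4:b}
piece 6:a rests on {5:a}
piece 7:u rests on {4:b}
minimal pieces: {0:a}
ways to finish when only these pieces remain (= sum over removing one remaining piece with nothing left below it):
  1 left: {6}→1  {7}→1
  2 left: {5,6}→1  {6,7}→2
  3 left: {5,6,7}→3
  4 left: {4,5,6,7}→3
  5 left: {3,4,5,6,7}→3
  6 left: {2,3,4,5,6,7}→3
  placing 0:a first → 3 extensions

3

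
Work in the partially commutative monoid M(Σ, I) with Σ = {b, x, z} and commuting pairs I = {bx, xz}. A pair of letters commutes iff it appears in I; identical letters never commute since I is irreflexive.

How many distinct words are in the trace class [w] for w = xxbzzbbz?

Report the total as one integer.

28

#0=x has no predecessor
#1=x depends on [0:x]
#2=b has no predecessor
#3=z depends on [2:b]
#4=z depends on [3:z]
#5=b depends on [4:z]
#6=b depends on [5:b]
#7=z depends on [6:b]
sources: [0:x, 2:b]
N(rest) = Σ N(rest − s) over sources s of rest; N(one piece) = 1:
  size 1 → [1]=1  [7]=1
  size 2 → [0,1]=1  [1,7]=2  [6,7]=1
  size 3 → [0,1,7]=3  [1,6,7]=3  [5,6,7]=1
  size 4 → [0,1,6,7]=6  [1,5,6,7]=4  [4,5,6,7]=1
  size 5 → [0,1,5,6,7]=10  [1,4,5,6,7]=5  [3,4,5,6,7]=1
  size 6 → [0,1,4,5,6,7]=15  [1,3,4,5,6,7]=6  [2,3,4,5,6,7]=1
  first=0(x) contributes 7
  first=2(b) contributes 21
|[w]| = 28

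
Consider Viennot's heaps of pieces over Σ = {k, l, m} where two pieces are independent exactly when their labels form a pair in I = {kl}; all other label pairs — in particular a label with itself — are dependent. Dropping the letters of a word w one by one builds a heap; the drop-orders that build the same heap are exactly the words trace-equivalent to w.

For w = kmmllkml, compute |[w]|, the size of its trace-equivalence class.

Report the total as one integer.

3

0(k) covers ∅
1(m) covers 0:k
2(m) covers 1:m
3(l) covers 2:m
4(l) covers 3:l
5(k) covers 2:m
6(m) covers 4:l, 5:k
7(l) covers 6:m
floor of heap: 0:k
completions by unplaced set U, small U first (add the entries for U minus each lowest piece of U):
  |U|=1: {7}:1
  |U|=2: {6,7}:1
  |U|=3: {4,6,7}:1  {5,6,7}:1
  |U|=4: {3,4,6,7}:1  {4,5,6,7}:2
  |U|=5: {3,4,5,6,7}:3
  |U|=6: {2,3,4,5,6,7}:3
  start at 0(k): 3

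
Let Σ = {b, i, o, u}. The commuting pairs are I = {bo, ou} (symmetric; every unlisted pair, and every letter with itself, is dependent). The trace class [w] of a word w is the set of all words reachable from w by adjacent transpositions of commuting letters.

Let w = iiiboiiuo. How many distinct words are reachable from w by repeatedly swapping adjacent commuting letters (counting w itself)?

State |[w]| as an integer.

4

0(i) covers ∅
1(i) covers 0:i
2(i) covers 1:i
3(b) covers 2:i
4(o) covers 2:i
5(i) covers 3:b, 4:o
6(i) covers 5:i
7(u) covers 6:i
8(o) covers 6:i
floor of heap: 0:i
completions by unplaced set U, small U first (add the entries for U minus each lowest piece of U):
  |U|=1: {7}:1  {8}:1
  |U|=2: {7,8}:2
  |U|=3: {6,7,8}:2
  |U|=4: {5,6,7,8}:2
  |U|=5: {3,5,6,7,8}:2  {4,5,6,7,8}:2
  |U|=6: {3,4,5,6,7,8}:4
  |U|=7: {2,3,4,5,6,7,8}:4
  start at 0(i): 4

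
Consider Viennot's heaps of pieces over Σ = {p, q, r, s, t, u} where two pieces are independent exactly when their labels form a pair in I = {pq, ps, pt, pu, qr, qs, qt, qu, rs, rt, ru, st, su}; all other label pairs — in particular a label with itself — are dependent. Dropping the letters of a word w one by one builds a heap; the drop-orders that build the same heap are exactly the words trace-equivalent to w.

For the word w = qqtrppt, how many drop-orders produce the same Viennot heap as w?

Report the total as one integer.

210

#0=q has no predecessor
#1=q depends on [0:q]
#2=t has no predecessor
#3=r has no predecessor
#4=p depends on [3:r]
#5=p depends on [4:p]
#6=t depends on [2:t]
sources: [0:q, 2:t, 3:r]
N(rest) = Σ N(rest − s) over sources s of rest; N(one piece) = 1:
  size 1 → [1]=1  [5]=1  [6]=1
  size 2 → [0,1]=1  [1,5]=2  [1,6]=2  [2,6]=1  [4,5]=1  [5,6]=2
  size 3 → [0,1,5]=3  [0,1,6]=3  [1,2,6]=3  [1,4,5]=3  [1,5,6]=6  [2,5,6]=3  [3,4,5]=1  [4,5,6]=3
  size 4 → [0,1,2,6]=6  [0,1,4,5]=6  [0,1,5,6]=12  [1,2,5,6]=12  [1,3,4,5]=4  [1,4,5,6]=12  [2,4,5,6]=6  [3,4,5,6]=4
  size 5 → [0,1,2,5,6]=30  [0,1,3,4,5]=10  [0,1,4,5,6]=30  [1,2,4,5,6]=30  [1,3,4,5,6]=20  [2,3,4,5,6]=10
  first=0(q) contributes 60
  first=2(t) contributes 60
  first=3(r) contributes 90
|[w]| = 210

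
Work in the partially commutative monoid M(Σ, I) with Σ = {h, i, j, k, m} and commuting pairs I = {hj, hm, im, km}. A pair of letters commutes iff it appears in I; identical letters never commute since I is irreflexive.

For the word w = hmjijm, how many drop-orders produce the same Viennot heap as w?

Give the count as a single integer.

3

0(h) covers ∅
1(m) covers ∅
2(j) covers 1:m
3(i) covers 0:h, 2:j
4(j) covers 3:i
5(m) covers 4:j
floor of heap: 0:h, 1:m
completions by unplaced set U, small U first (add the entries for U minus each lowest piece of U):
  |U|=1: {5}:1
  |U|=2: {4,5}:1
  |U|=3: {3,4,5}:1
  |U|=4: {0,3,4,5}:1  {2,3,4,5}:1
  start at 0(h): 1
  start at 1(m): 2
sum over floor = 3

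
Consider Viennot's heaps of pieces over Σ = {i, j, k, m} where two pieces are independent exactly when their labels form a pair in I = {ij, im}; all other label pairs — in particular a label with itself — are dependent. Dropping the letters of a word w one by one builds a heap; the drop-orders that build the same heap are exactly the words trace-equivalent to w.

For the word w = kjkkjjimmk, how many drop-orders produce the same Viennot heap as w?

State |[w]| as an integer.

#0=k has no predecessor
#1=j depends on [0:k]
#2=k depends on [1:j]
#3=k depends on [2:k]
#4=j depends on [3:k]
#5=j depends on [4:j]
#6=i depends on [3:k]
#7=m depends on [5:j]
#8=m depends on [7:m]
#9=k depends on [6:i, 8:m]
sources: [0:k]
N(rest) = Σ N(rest − s) over sources s of rest; N(one piece) = 1:
  size 1 → [9]=1
  size 2 → [6,9]=1  [8,9]=1
  size 3 → [6,8,9]=2  [7,8,9]=1
  size 4 → [5,7,8,9]=1  [6,7,8,9]=3
  size 5 → [4,5,7,8,9]=1  [5,6,7,8,9]=4
  size 6 → [4,5,6,7,8,9]=5
  size 7 → [3,4,5,6,7,8,9]=5
  size 8 → [2,3,4,5,6,7,8,9]=5
  first=0(k) contributes 5

5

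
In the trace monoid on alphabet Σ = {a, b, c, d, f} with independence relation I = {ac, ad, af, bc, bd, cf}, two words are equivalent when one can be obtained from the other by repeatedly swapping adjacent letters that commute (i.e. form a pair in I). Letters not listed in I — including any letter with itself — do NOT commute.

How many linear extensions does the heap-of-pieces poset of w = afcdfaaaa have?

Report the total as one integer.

252

drop 0:a onto floor
drop 1:f onto floor
drop 2:c onto floor
drop 3:d onto {1:f, 2:c}
drop 4:f onto {3:d}
drop 5:a onto {0:a}
drop 6:a onto {5:a}
drop 7:a onto {6:a}
drop 8:a onto {7:a}
ground layer = {0:a, 1:f, 2:c}
drop-orders for the pieces not yet dropped (sum over which currently-grounded one goes next):
  1 to go: {4} 1  {8} 1
  2 to go: {3,4} 1  {4,8} 2  {7,8} 1
  3 to go: {1,3,4} 1  {2,3,4} 1  {3,4,8} 3  {4,7,8} 3  {6,7,8} 1
  4 to go: {1,2,3,4} 2  {1,3,4,8} 4  {2,3,4,8} 4  {3,4,7,8} 6  {4,6,7,8} 4  {5,6,7,8} 1
  5 to go: {0,5,6,7,8} 1  {1,2,3,4,8} 10  {1,3,4,7,8} 10  {2,3,4,7,8} 10  {3,4,6,7,8} 10  {4,5,6,7,8} 5
  6 to go: {0,4,5,6,7,8} 6  {1,2,3,4,7,8} 30  {1,3,4,6,7,8} 20  {2,3,4,6,7,8} 20  {3,4,5,6,7,8} 15
  7 to go: {0,3,4,5,6,7,8} 21  {1,2,3,4,6,7,8} 70  {1,3,4,5,6,7,8} 35  {2,3,4,5,6,7,8} 35
  if 0:a drops first: 140 orders
  if 1:f drops first: 56 orders
  if 2:c drops first: 56 orders
heap linearizations: 252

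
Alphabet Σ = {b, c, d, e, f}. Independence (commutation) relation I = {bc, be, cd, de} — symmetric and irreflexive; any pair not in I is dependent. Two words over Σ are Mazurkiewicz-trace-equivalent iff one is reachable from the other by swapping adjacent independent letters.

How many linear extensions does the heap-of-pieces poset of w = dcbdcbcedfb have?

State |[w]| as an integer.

126

#0=d has no predecessor
#1=c has no predecessor
#2=b depends on [0:d]
#3=d depends on [2:b]
#4=c depends on [1:c]
#5=b depends on [3:d]
#6=c depends on [4:c]
#7=e depends on [6:c]
#8=d depends on [5:b]
#9=f depends on [7:e, 8:d]
#10=b depends on [9:f]
sources: [0:d, 1:c]
N(rest) = Σ N(rest − s) over sources s of rest; N(one piece) = 1:
  size 1 → [10]=1
  size 2 → [9,10]=1
  size 3 → [7,9,10]=1  [8,9,10]=1
  size 4 → [5,8,9,10]=1  [6,7,9,10]=1  [7,8,9,10]=2
  size 5 → [3,5,8,9,10]=1  [4,6,7,9,10]=1  [5,7,8,9,10]=3  [6,7,8,9,10]=3
  size 6 → [1,4,6,7,9,10]=1  [2,3,5,8,9,10]=1  [3,5,7,8,9,10]=4  [4,6,7,8,9,10]=4  [5,6,7,8,9,10]=6
  size 7 → [0,2,3,5,8,9,10]=1  [1,4,6,7,8,9,10]=5  [2,3,5,7,8,9,10]=5  [3,5,6,7,8,9,10]=10  [4,5,6,7,8,9,10]=10
  size 8 → [0,2,3,5,7,8,9,10]=6  [1,4,5,6,7,8,9,10]=15  [2,3,5,6,7,8,9,10]=15  [3,4,5,6,7,8,9,10]=20
  size 9 → [0,2,3,5,6,7,8,9,10]=21  [1,3,4,5,6,7,8,9,10]=35  [2,3,4,5,6,7,8,9,10]=35
  first=0(d) contributes 70
  first=1(c) contributes 56
|[w]| = 126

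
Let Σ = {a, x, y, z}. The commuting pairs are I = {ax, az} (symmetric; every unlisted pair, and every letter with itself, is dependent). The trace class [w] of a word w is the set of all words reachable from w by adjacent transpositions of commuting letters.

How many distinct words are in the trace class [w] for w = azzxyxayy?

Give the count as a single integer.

0(a) covers ∅
1(z) covers ∅
2(z) covers 1:z
3(x) covers 2:z
4(y) covers 0:a, 3:x
5(x) covers 4:y
6(a) covers 4:y
7(y) covers 5:x, 6:a
8(y) covers 7:y
floor of heap: 0:a, 1:z
completions by unplaced set U, small U first (add the entries for U minus each lowest piece of U):
  |U|=1: {8}:1
  |U|=2: {7,8}:1
  |U|=3: {5,7,8}:1  {6,7,8}:1
  |U|=4: {5,6,7,8}:2
  |U|=5: {4,5,6,7,8}:2
  |U|=6: {0,4,5,6,7,8}:2  {3,4,5,6,7,8}:2
  |U|=7: {0,3,4,5,6,7,8}:4  {2,3,4,5,6,7,8}:2
  start at 0(a): 2
  start at 1(z): 6
sum over floor = 8

8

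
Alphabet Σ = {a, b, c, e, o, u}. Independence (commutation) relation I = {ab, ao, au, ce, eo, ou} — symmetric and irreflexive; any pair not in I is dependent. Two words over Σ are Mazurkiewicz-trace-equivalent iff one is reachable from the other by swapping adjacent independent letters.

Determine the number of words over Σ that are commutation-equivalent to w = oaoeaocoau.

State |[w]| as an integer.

120

piece 0:o — minimal
piece 1:a — minimal
piece 2:o rests on {0:o}
piece 3:e rests on {1:a}
piece 4:a rests on {3:e}
piece 5:o rests on {2:o}
piece 6:c rests on {4:a, 5:o}
piece 7:o rests on {6:c}
piece 8:a rests on {6:c}
piece 9:u rests on {6:c}
minimal pieces: {0:o, 1:a}
ways to finish when only these pieces remain (= sum over removing one remaining piece with nothing left below it):
  1 left: {7}→1  {8}→1  {9}→1
  2 left: {7,8}→2  {7,9}→2  {8,9}→2
  3 left: {7,8,9}→6
  4 left: {6,7,8,9}→6
  5 left: {4,6,7,8,9}→6  {5,6,7,8,9}→6
  6 left: {2,5,6,7,8,9}→6  {3,4,6,7,8,9}→6  {4,5,6,7,8,9}→12
  7 left: {0,2,5,6,7,8,9}→6  {1,3,4,6,7,8,9}→6  {2,4,5,6,7,8,9}→18  {3,4,5,6,7,8,9}→18
  8 left: {0,2,4,5,6,7,8,9}→24  {1,3,4,5,6,7,8,9}→24  {2,3,4,5,6,7,8,9}→36
  placing 0:o first → 60 extensions
  placing 1:a first → 60 extensions
total linear extensions = 120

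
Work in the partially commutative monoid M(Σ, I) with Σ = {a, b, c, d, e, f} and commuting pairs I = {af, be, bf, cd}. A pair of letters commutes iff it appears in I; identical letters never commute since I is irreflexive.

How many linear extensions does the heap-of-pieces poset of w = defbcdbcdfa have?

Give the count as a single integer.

drop 0:d onto floor
drop 1:e onto {0:d}
drop 2:f onto {1:e}
drop 3:b onto {0:d}
drop 4:c onto {2:f, 3:b}
drop 5:d onto {2:f, 3:b}
drop 6:b onto {4:c, 5:d}
drop 7:c onto {6:b}
drop 8:d onto {6:b}
drop 9:f onto {7:c, 8:d}
drop 10:a onto {7:c, 8:d}
ground layer = {0:d}
drop-orders for the pieces not yet dropped (sum over which currently-grounded one goes next):
  1 to go: {9} 1  {10} 1
  2 to go: {9,10} 2
  3 to go: {7,9,10} 2  {8,9,10} 2
  4 to go: {7,8,9,10} 4
  5 to go: {6,7,8,9,10} 4
  6 to go: {4,6,7,8,9,10} 4  {5,6,7,8,9,10} 4
  7 to go: {4,5,6,7,8,9,10} 8
  8 to go: {2,4,5,6,7,8,9,10} 8  {3,4,5,6,7,8,9,10} 8
  9 to go: {1,2,4,5,6,7,8,9,10} 8  {2,3,4,5,6,7,8,9,10} 16
  if 0:d drops first: 24 orders

24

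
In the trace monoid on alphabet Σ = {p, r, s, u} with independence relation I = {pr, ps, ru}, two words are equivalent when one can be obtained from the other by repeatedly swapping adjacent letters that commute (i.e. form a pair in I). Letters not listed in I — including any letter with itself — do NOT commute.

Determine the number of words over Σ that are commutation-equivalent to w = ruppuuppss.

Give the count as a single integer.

40

piece 0:r — minimal
piece 1:u — minimal
piece 2:p rests on {1:u}
piece 3:p rests on {2:p}
piece 4:u rests on {3:p}
piece 5:u rests on {4:u}
piece 6:p rests on {5:u}
piece 7:p rests on {6:p}
piece 8:s rests on {0:r, 5:u}
piece 9:s rests on {8:s}
minimal pieces: {0:r, 1:u}
ways to finish when only these pieces remain (= sum over removing one remaining piece with nothing left below it):
  1 left: {7}→1  {9}→1
  2 left: {6,7}→1  {7,9}→2  {8,9}→1
  3 left: {0,8,9}→1  {6,7,9}→3  {7,8,9}→3
  4 left: {0,7,8,9}→4  {6,7,8,9}→6
  5 left: {0,6,7,8,9}→10  {5,6,7,8,9}→6
  6 left: {0,5,6,7,8,9}→16  {4,5,6,7,8,9}→6
  7 left: {0,4,5,6,7,8,9}→22  {3,4,5,6,7,8,9}→6
  8 left: {0,3,4,5,6,7,8,9}→28  {2,3,4,5,6,7,8,9}→6
  placing 0:r first → 6 extensions
  placing 1:u first → 34 extensions
total linear extensions = 40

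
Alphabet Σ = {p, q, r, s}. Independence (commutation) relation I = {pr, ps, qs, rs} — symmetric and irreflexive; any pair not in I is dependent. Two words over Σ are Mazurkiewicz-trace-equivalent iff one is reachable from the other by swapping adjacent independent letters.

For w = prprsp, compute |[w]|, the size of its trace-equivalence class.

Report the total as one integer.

piece 0:p — minimal
piece 1:r — minimal
piece 2:p rests on {0:p}
piece 3:r rests on {1:r}
piece 4:s — minimal
piece 5:p rests on {2:p}
minimal pieces: {0:p, 1:r, 4:s}
ways to finish when only these pieces remain (= sum over removing one remaining piece with nothing left below it):
  1 left: {3}→1  {4}→1  {5}→1
  2 left: {1,3}→1  {2,5}→1  {3,4}→2  {3,5}→2  {4,5}→2
  3 left: {0,2,5}→1  {1,3,4}→3  {1,3,5}→3  {2,3,5}→3  {2,4,5}→3  {3,4,5}→6
  4 left: {0,2,3,5}→4  {0,2,4,5}→4  {1,2,3,5}→6  {1,3,4,5}→12  {2,3,4,5}→12
  placing 0:p first → 30 extensions
  placing 1:r first → 20 extensions
  placing 4:s first → 10 extensions
total linear extensions = 60

60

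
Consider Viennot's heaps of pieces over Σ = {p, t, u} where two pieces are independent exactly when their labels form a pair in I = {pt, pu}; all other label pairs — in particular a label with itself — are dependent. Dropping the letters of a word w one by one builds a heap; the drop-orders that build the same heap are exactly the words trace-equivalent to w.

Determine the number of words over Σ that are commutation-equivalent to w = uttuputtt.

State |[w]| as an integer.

9

0(u) covers ∅
1(t) covers 0:u
2(t) covers 1:t
3(u) covers 2:t
4(p) covers ∅
5(u) covers 3:u
6(t) covers 5:u
7(t) covers 6:t
8(t) covers 7:t
floor of heap: 0:u, 4:p
completions by unplaced set U, small U first (add the entries for U minus each lowest piece of U):
  |U|=1: {4}:1  {8}:1
  |U|=2: {4,8}:2  {7,8}:1
  |U|=3: {4,7,8}:3  {6,7,8}:1
  |U|=4: {4,6,7,8}:4  {5,6,7,8}:1
  |U|=5: {3,5,6,7,8}:1  {4,5,6,7,8}:5
  |U|=6: {2,3,5,6,7,8}:1  {3,4,5,6,7,8}:6
  |U|=7: {1,2,3,5,6,7,8}:1  {2,3,4,5,6,7,8}:7
  start at 0(u): 8
  start at 4(p): 1
sum over floor = 9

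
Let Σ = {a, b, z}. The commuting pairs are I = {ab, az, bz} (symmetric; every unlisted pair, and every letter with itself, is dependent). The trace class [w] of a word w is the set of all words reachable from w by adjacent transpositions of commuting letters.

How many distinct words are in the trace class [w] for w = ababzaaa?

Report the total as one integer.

168

#0=a has no predecessor
#1=b has no predecessor
#2=a depends on [0:a]
#3=b depends on [1:b]
#4=z has no predecessor
#5=a depends on [2:a]
#6=a depends on [5:a]
#7=a depends on [6:a]
sources: [0:a, 1:b, 4:z]
N(rest) = Σ N(rest − s) over sources s of rest; N(one piece) = 1:
  size 1 → [3]=1  [4]=1  [7]=1
  size 2 → [1,3]=1  [3,4]=2  [3,7]=2  [4,7]=2  [6,7]=1
  size 3 → [1,3,4]=3  [1,3,7]=3  [3,4,7]=6  [3,6,7]=3  [4,6,7]=3  [5,6,7]=1
  size 4 → [1,3,4,7]=12  [1,3,6,7]=6  [2,5,6,7]=1  [3,4,6,7]=12  [3,5,6,7]=4  [4,5,6,7]=4
  size 5 → [0,2,5,6,7]=1  [1,3,4,6,7]=30  [1,3,5,6,7]=10  [2,3,5,6,7]=5  [2,4,5,6,7]=5  [3,4,5,6,7]=20
  size 6 → [0,2,3,5,6,7]=6  [0,2,4,5,6,7]=6  [1,2,3,5,6,7]=15  [1,3,4,5,6,7]=60  [2,3,4,5,6,7]=30
  first=0(a) contributes 105
  first=1(b) contributes 42
  first=4(z) contributes 21
|[w]| = 168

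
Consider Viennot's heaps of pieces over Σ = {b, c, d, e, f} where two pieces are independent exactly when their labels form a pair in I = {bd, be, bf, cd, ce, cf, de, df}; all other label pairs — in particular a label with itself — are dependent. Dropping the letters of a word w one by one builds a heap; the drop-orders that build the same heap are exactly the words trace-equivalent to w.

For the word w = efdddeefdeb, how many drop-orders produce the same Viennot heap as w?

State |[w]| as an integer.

2310

0(e) covers ∅
1(f) covers 0:e
2(d) covers ∅
3(d) covers 2:d
4(d) covers 3:d
5(e) covers 1:f
6(e) covers 5:e
7(f) covers 6:e
8(d) covers 4:d
9(e) covers 7:f
10(b) covers ∅
floor of heap: 0:e, 2:d, 10:b
completions by unplaced set U, small U first (add the entries for U minus each lowest piece of U):
  |U|=1: {8}:1  {9}:1  {10}:1
  |U|=2: {4,8}:1  {7,9}:1  {8,9}:2  {8,10}:2  {9,10}:2
  |U|=3: {3,4,8}:1  {4,8,9}:3  {4,8,10}:3  {6,7,9}:1  {7,8,9}:3  {7,9,10}:3  {8,9,10}:6
  |U|=4: {2,3,4,8}:1  {3,4,8,9}:4  {3,4,8,10}:4  {4,7,8,9}:6  {4,8,9,10}:12  {5,6,7,9}:1  {6,7,8,9}:4  {6,7,9,10}:4  {7,8,9,10}:12
  |U|=5: {1,5,6,7,9}:1  {2,3,4,8,9}:5  {2,3,4,8,10}:5  {3,4,7,8,9}:10  {3,4,8,9,10}:20  {4,6,7,8,9}:10  {4,7,8,9,10}:30  {5,6,7,8,9}:5  {5,6,7,9,10}:5  {6,7,8,9,10}:20
  |U|=6: {0,1,5,6,7,9}:1  {1,5,6,7,8,9}:6  {1,5,6,7,9,10}:6  {2,3,4,7,8,9}:15  {2,3,4,8,9,10}:30  {3,4,6,7,8,9}:20  {3,4,7,8,9,10}:60  {4,5,6,7,8,9}:15  {4,6,7,8,9,10}:60  {5,6,7,8,9,10}:30
  |U|=7: {0,1,5,6,7,8,9}:7  {0,1,5,6,7,9,10}:7  {1,4,5,6,7,8,9}:21  {1,5,6,7,8,9,10}:42  {2,3,4,6,7,8,9}:35  {2,3,4,7,8,9,10}:105  {3,4,5,6,7,8,9}:35  {3,4,6,7,8,9,10}:140  {4,5,6,7,8,9,10}:105
  |U|=8: {0,1,4,5,6,7,8,9}:28  {0,1,5,6,7,8,9,10}:56  {1,3,4,5,6,7,8,9}:56  {1,4,5,6,7,8,9,10}:168  {2,3,4,5,6,7,8,9}:70  {2,3,4,6,7,8,9,10}:280  {3,4,5,6,7,8,9,10}:280
  |U|=9: {0,1,3,4,5,6,7,8,9}:84  {0,1,4,5,6,7,8,9,10}:252  {1,2,3,4,5,6,7,8,9}:126  {1,3,4,5,6,7,8,9,10}:504  {2,3,4,5,6,7,8,9,10}:630
  start at 0(e): 1260
  start at 2(d): 840
  start at 10(b): 210
sum over floor = 2310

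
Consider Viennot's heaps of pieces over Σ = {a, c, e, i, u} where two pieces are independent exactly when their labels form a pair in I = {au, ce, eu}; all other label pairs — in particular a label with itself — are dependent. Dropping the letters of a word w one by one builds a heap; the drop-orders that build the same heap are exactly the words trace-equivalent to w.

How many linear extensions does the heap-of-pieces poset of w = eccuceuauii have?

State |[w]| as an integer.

0(e) covers ∅
1(c) covers ∅
2(c) covers 1:c
3(u) covers 2:c
4(c) covers 3:u
5(e) covers 0:e
6(u) covers 4:c
7(a) covers 4:c, 5:e
8(u) covers 6:u
9(i) covers 7:a, 8:u
10(i) covers 9:i
floor of heap: 0:e, 1:c
completions by unplaced set U, small U first (add the entries for U minus each lowest piece of U):
  |U|=1: {10}:1
  |U|=2: {9,10}:1
  |U|=3: {7,9,10}:1  {8,9,10}:1
  |U|=4: {5,7,9,10}:1  {6,8,9,10}:1  {7,8,9,10}:2
  |U|=5: {0,5,7,9,10}:1  {5,7,8,9,10}:3  {6,7,8,9,10}:3
  |U|=6: {0,5,7,8,9,10}:4  {4,6,7,8,9,10}:3  {5,6,7,8,9,10}:6
  |U|=7: {0,5,6,7,8,9,10}:10  {3,4,6,7,8,9,10}:3  {4,5,6,7,8,9,10}:9
  |U|=8: {0,4,5,6,7,8,9,10}:19  {2,3,4,6,7,8,9,10}:3  {3,4,5,6,7,8,9,10}:12
  |U|=9: {0,3,4,5,6,7,8,9,10}:31  {1,2,3,4,6,7,8,9,10}:3  {2,3,4,5,6,7,8,9,10}:15
  start at 0(e): 18
  start at 1(c): 46
sum over floor = 64

64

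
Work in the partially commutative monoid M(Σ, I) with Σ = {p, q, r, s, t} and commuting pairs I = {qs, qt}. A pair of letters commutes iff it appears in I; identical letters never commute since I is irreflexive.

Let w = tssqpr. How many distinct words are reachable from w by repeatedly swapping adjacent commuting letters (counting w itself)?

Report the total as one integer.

drop 0:t onto floor
drop 1:s onto {0:t}
drop 2:s onto {1:s}
drop 3:q onto floor
drop 4:p onto {2:s, 3:q}
drop 5:r onto {4:p}
ground layer = {0:t, 3:q}
drop-orders for the pieces not yet dropped (sum over which currently-grounded one goes next):
  1 to go: {5} 1
  2 to go: {4,5} 1
  3 to go: {2,4,5} 1  {3,4,5} 1
  4 to go: {1,2,4,5} 1  {2,3,4,5} 2
  if 0:t drops first: 3 orders
  if 3:q drops first: 1 orders
heap linearizations: 4

4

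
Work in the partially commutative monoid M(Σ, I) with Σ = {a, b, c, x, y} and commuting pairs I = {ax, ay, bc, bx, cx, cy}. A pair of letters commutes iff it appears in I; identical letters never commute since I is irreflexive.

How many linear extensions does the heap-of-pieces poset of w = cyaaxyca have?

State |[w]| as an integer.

56

0(c) covers ∅
1(y) covers ∅
2(a) covers 0:c
3(a) covers 2:a
4(x) covers 1:y
5(y) covers 4:x
6(c) covers 3:a
7(a) covers 6:c
floor of heap: 0:c, 1:y
completions by unplaced set U, small U first (add the entries for U minus each lowest piece of U):
  |U|=1: {5}:1  {7}:1
  |U|=2: {4,5}:1  {5,7}:2  {6,7}:1
  |U|=3: {1,4,5}:1  {3,6,7}:1  {4,5,7}:3  {5,6,7}:3
  |U|=4: {1,4,5,7}:4  {2,3,6,7}:1  {3,5,6,7}:4  {4,5,6,7}:6
  |U|=5: {0,2,3,6,7}:1  {1,4,5,6,7}:10  {2,3,5,6,7}:5  {3,4,5,6,7}:10
  |U|=6: {0,2,3,5,6,7}:6  {1,3,4,5,6,7}:20  {2,3,4,5,6,7}:15
  start at 0(c): 35
  start at 1(y): 21
sum over floor = 56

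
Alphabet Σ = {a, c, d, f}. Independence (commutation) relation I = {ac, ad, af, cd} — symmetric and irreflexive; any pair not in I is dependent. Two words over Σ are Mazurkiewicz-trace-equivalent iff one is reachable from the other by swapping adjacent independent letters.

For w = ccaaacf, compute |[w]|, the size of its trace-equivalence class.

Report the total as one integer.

#0=c has no predecessor
#1=c depends on [0:c]
#2=a has no predecessor
#3=a depends on [2:a]
#4=a depends on [3:a]
#5=c depends on [1:c]
#6=f depends on [5:c]
sources: [0:c, 2:a]
N(rest) = Σ N(rest − s) over sources s of rest; N(one piece) = 1:
  size 1 → [4]=1  [6]=1
  size 2 → [3,4]=1  [4,6]=2  [5,6]=1
  size 3 → [1,5,6]=1  [2,3,4]=1  [3,4,6]=3  [4,5,6]=3
  size 4 → [0,1,5,6]=1  [1,4,5,6]=4  [2,3,4,6]=4  [3,4,5,6]=6
  size 5 → [0,1,4,5,6]=5  [1,3,4,5,6]=10  [2,3,4,5,6]=10
  first=0(c) contributes 20
  first=2(a) contributes 15
|[w]| = 35

35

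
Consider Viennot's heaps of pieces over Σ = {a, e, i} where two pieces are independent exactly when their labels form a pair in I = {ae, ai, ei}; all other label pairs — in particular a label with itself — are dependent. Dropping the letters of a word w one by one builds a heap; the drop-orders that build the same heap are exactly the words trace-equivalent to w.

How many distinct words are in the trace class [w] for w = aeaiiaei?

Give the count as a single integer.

drop 0:a onto floor
drop 1:e onto floor
drop 2:a onto {0:a}
drop 3:i onto floor
drop 4:i onto {3:i}
drop 5:a onto {2:a}
drop 6:e onto {1:e}
drop 7:i onto {4:i}
ground layer = {0:a, 1:e, 3:i}
drop-orders for the pieces not yet dropped (sum over which currently-grounded one goes next):
  1 to go: {5} 1  {6} 1  {7} 1
  2 to go: {1,6} 1  {2,5} 1  {4,7} 1  {5,6} 2  {5,7} 2  {6,7} 2
  3 to go: {0,2,5} 1  {1,5,6} 3  {1,6,7} 3  {2,5,6} 3  {2,5,7} 3  {3,4,7} 1  {4,5,7} 3  {4,6,7} 3  {5,6,7} 6
  4 to go: {0,2,5,6} 4  {0,2,5,7} 4  {1,2,5,6} 6  {1,4,6,7} 6  {1,5,6,7} 12  {2,4,5,7} 6  {2,5,6,7} 12  {3,4,5,7} 4  {3,4,6,7} 4  {4,5,6,7} 12
  5 to go: {0,1,2,5,6} 10  {0,2,4,5,7} 10  {0,2,5,6,7} 20  {1,2,5,6,7} 30  {1,3,4,6,7} 10  {1,4,5,6,7} 30  {2,3,4,5,7} 10  {2,4,5,6,7} 30  {3,4,5,6,7} 20
  6 to go: {0,1,2,5,6,7} 60  {0,2,3,4,5,7} 20  {0,2,4,5,6,7} 60  {1,2,4,5,6,7} 90  {1,3,4,5,6,7} 60  {2,3,4,5,6,7} 60
  if 0:a drops first: 210 orders
  if 1:e drops first: 140 orders
  if 3:i drops first: 210 orders
heap linearizations: 560

560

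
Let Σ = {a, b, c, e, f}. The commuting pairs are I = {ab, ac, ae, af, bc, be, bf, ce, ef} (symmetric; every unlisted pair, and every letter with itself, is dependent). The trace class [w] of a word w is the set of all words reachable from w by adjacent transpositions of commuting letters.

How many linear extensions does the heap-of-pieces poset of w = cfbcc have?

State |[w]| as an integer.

0(c) covers ∅
1(f) covers 0:c
2(b) covers ∅
3(c) covers 1:f
4(c) covers 3:c
floor of heap: 0:c, 2:b
completions by unplaced set U, small U first (add the entries for U minus each lowest piece of U):
  |U|=1: {2}:1  {4}:1
  |U|=2: {2,4}:2  {3,4}:1
  |U|=3: {1,3,4}:1  {2,3,4}:3
  start at 0(c): 4
  start at 2(b): 1
sum over floor = 5

5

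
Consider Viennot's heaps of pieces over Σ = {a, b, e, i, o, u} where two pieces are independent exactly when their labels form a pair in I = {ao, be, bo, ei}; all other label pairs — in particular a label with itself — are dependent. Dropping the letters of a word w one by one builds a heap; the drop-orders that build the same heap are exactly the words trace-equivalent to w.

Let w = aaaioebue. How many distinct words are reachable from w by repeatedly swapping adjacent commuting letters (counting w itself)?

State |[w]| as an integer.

3

drop 0:a onto floor
drop 1:a onto {0:a}
drop 2:a onto {1:a}
drop 3:i onto {2:a}
drop 4:o onto {3:i}
drop 5:e onto {4:o}
drop 6:b onto {3:i}
drop 7:u onto {5:e, 6:b}
drop 8:e onto {7:u}
ground layer = {0:a}
drop-orders for the pieces not yet dropped (sum over which currently-grounded one goes next):
  1 to go: {8} 1
  2 to go: {7,8} 1
  3 to go: {5,7,8} 1  {6,7,8} 1
  4 to go: {4,5,7,8} 1  {5,6,7,8} 2
  5 to go: {4,5,6,7,8} 3
  6 to go: {3,4,5,6,7,8} 3
  7 to go: {2,3,4,5,6,7,8} 3
  if 0:a drops first: 3 orders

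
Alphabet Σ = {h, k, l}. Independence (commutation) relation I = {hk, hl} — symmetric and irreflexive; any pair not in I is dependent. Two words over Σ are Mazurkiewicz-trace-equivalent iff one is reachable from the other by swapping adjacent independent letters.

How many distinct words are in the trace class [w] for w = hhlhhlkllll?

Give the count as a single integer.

330

0(h) covers ∅
1(h) covers 0:h
2(l) covers ∅
3(h) covers 1:h
4(h) covers 3:h
5(l) covers 2:l
6(k) covers 5:l
7(l) covers 6:k
8(l) covers 7:l
9(l) covers 8:l
10(l) covers 9:l
floor of heap: 0:h, 2:l
completions by unplaced set U, small U first (add the entries for U minus each lowest piece of U):
  |U|=1: {4}:1  {10}:1
  |U|=2: {3,4}:1  {4,10}:2  {9,10}:1
  |U|=3: {1,3,4}:1  {3,4,10}:3  {4,9,10}:3  {8,9,10}:1
  |U|=4: {0,1,3,4}:1  {1,3,4,10}:4  {3,4,9,10}:6  {4,8,9,10}:4  {7,8,9,10}:1
  |U|=5: {0,1,3,4,10}:5  {1,3,4,9,10}:10  {3,4,8,9,10}:10  {4,7,8,9,10}:5  {6,7,8,9,10}:1
  |U|=6: {0,1,3,4,9,10}:15  {1,3,4,8,9,10}:20  {3,4,7,8,9,10}:15  {4,6,7,8,9,10}:6  {5,6,7,8,9,10}:1
  |U|=7: {0,1,3,4,8,9,10}:35  {1,3,4,7,8,9,10}:35  {2,5,6,7,8,9,10}:1  {3,4,6,7,8,9,10}:21  {4,5,6,7,8,9,10}:7
  |U|=8: {0,1,3,4,7,8,9,10}:70  {1,3,4,6,7,8,9,10}:56  {2,4,5,6,7,8,9,10}:8  {3,4,5,6,7,8,9,10}:28
  |U|=9: {0,1,3,4,6,7,8,9,10}:126  {1,3,4,5,6,7,8,9,10}:84  {2,3,4,5,6,7,8,9,10}:36
  start at 0(h): 120
  start at 2(l): 210
sum over floor = 330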